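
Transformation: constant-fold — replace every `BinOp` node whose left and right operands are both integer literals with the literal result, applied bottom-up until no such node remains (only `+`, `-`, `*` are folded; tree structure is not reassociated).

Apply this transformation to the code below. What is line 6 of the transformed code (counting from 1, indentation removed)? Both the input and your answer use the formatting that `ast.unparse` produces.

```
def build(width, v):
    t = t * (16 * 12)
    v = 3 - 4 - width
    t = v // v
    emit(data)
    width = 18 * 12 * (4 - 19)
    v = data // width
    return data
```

width = -3240

Transformed code:
def build(width, v):
    t = t * 192
    v = -1 - width
    t = v // v
    emit(data)
    width = -3240
    v = data // width
    return data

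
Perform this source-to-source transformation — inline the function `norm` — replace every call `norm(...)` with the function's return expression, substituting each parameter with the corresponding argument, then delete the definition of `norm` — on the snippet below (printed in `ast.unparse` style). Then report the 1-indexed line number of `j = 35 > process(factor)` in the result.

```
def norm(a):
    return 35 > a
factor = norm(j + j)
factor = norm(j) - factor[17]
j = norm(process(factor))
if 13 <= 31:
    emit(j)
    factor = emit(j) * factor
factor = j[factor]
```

3

Transformed code:
factor = 35 > j + j
factor = (35 > j) - factor[17]
j = 35 > process(factor)
if 13 <= 31:
    emit(j)
    factor = emit(j) * factor
factor = j[factor]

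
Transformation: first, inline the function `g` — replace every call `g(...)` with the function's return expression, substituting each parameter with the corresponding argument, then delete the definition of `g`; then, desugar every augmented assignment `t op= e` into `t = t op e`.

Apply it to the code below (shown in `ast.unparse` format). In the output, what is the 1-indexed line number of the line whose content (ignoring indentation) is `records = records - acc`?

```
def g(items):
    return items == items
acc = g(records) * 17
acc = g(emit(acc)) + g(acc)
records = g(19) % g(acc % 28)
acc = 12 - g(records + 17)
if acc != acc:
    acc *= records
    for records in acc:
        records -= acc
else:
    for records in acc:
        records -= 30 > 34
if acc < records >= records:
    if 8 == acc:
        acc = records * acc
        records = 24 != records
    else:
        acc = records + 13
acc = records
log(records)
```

Transformed code:
acc = (records == records) * 17
acc = (emit(acc) == emit(acc)) + (acc == acc)
records = (19 == 19) % (acc % 28 == acc % 28)
acc = 12 - (records + 17 == records + 17)
if acc != acc:
    acc = acc * records
    for records in acc:
        records = records - acc
else:
    for records in acc:
        records = records - (30 > 34)
if acc < records >= records:
    if 8 == acc:
        acc = records * acc
        records = 24 != records
    else:
        acc = records + 13
acc = records
log(records)

8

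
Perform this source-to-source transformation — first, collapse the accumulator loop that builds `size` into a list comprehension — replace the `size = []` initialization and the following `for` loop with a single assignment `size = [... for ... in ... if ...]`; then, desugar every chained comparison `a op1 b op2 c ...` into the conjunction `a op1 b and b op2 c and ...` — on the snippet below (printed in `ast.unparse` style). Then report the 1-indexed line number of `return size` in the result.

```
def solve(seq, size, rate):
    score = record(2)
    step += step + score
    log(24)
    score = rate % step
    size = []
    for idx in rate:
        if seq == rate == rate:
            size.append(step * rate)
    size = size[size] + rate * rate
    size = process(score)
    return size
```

Transformed code:
def solve(seq, size, rate):
    score = record(2)
    step += step + score
    log(24)
    score = rate % step
    size = [step * rate for idx in rate if seq == rate and rate == rate]
    size = size[size] + rate * rate
    size = process(score)
    return size

9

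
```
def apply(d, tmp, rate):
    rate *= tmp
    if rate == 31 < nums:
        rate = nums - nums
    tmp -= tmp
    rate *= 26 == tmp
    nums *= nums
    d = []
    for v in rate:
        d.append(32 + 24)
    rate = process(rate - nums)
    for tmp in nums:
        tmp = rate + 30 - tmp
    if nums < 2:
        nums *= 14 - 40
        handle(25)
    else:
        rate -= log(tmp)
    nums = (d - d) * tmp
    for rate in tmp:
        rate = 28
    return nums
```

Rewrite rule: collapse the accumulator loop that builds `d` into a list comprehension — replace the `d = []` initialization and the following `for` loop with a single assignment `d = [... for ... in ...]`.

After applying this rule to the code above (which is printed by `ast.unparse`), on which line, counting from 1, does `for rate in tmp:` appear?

18

Transformed code:
def apply(d, tmp, rate):
    rate *= tmp
    if rate == 31 < nums:
        rate = nums - nums
    tmp -= tmp
    rate *= 26 == tmp
    nums *= nums
    d = [32 + 24 for v in rate]
    rate = process(rate - nums)
    for tmp in nums:
        tmp = rate + 30 - tmp
    if nums < 2:
        nums *= 14 - 40
        handle(25)
    else:
        rate -= log(tmp)
    nums = (d - d) * tmp
    for rate in tmp:
        rate = 28
    return nums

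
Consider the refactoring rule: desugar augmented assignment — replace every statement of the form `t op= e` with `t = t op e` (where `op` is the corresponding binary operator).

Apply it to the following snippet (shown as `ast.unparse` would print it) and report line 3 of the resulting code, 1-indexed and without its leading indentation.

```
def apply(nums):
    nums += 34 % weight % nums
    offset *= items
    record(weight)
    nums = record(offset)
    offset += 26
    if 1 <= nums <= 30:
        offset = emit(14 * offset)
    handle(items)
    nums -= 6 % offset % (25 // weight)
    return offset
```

offset = offset * items

Transformed code:
def apply(nums):
    nums = nums + 34 % weight % nums
    offset = offset * items
    record(weight)
    nums = record(offset)
    offset = offset + 26
    if 1 <= nums <= 30:
        offset = emit(14 * offset)
    handle(items)
    nums = nums - 6 % offset % (25 // weight)
    return offset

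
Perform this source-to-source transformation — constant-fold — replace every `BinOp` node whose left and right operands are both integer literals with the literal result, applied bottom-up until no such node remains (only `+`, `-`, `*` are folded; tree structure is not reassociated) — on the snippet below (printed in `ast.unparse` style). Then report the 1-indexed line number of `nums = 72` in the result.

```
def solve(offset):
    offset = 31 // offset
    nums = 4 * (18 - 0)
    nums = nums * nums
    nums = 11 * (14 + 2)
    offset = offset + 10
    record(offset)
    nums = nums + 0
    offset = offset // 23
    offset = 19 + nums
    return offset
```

3

Transformed code:
def solve(offset):
    offset = 31 // offset
    nums = 72
    nums = nums * nums
    nums = 176
    offset = offset + 10
    record(offset)
    nums = nums + 0
    offset = offset // 23
    offset = 19 + nums
    return offset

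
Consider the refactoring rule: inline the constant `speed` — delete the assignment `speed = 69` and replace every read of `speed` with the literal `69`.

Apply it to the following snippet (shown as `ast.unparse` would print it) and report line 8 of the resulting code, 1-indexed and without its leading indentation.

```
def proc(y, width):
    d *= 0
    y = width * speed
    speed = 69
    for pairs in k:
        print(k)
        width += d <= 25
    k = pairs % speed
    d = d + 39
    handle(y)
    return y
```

Transformed code:
def proc(y, width):
    d *= 0
    y = width * 69
    for pairs in k:
        print(k)
        width += d <= 25
    k = pairs % 69
    d = d + 39
    handle(y)
    return y

d = d + 39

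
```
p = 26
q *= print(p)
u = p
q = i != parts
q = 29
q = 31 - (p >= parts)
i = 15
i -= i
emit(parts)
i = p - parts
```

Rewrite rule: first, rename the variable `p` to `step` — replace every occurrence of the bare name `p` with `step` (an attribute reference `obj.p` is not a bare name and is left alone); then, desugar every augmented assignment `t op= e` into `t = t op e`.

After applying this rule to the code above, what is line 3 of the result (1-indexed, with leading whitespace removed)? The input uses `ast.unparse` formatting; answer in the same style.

u = step

Transformed code:
step = 26
q = q * print(step)
u = step
q = i != parts
q = 29
q = 31 - (step >= parts)
i = 15
i = i - i
emit(parts)
i = step - parts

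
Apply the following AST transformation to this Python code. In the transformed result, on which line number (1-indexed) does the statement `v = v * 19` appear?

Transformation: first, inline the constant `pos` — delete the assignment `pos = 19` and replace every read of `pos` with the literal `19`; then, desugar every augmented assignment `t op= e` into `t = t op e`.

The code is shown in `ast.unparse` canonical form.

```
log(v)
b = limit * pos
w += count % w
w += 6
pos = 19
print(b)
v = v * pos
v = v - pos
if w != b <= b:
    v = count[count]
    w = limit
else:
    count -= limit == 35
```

6

Transformed code:
log(v)
b = limit * 19
w = w + count % w
w = w + 6
print(b)
v = v * 19
v = v - 19
if w != b <= b:
    v = count[count]
    w = limit
else:
    count = count - (limit == 35)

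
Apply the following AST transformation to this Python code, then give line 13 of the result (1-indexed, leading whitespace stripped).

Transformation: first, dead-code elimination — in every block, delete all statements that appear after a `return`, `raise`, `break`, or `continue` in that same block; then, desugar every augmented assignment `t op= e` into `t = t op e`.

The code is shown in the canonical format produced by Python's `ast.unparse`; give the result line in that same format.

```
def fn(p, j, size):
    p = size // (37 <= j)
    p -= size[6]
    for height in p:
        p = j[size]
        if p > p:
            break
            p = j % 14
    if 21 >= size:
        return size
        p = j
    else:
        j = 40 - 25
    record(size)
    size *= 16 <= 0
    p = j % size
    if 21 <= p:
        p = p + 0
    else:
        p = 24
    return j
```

size = size * (16 <= 0)

Transformed code:
def fn(p, j, size):
    p = size // (37 <= j)
    p = p - size[6]
    for height in p:
        p = j[size]
        if p > p:
            break
    if 21 >= size:
        return size
    else:
        j = 40 - 25
    record(size)
    size = size * (16 <= 0)
    p = j % size
    if 21 <= p:
        p = p + 0
    else:
        p = 24
    return j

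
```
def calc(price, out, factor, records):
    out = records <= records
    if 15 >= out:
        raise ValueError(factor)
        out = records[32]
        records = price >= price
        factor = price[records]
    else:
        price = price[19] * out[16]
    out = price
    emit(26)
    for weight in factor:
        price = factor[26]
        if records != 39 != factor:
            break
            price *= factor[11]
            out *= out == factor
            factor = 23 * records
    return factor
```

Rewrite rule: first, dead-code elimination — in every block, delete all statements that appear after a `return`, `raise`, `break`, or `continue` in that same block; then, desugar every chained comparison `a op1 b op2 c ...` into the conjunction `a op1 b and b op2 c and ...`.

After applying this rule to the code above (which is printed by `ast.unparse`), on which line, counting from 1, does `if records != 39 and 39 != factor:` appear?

Transformed code:
def calc(price, out, factor, records):
    out = records <= records
    if 15 >= out:
        raise ValueError(factor)
    else:
        price = price[19] * out[16]
    out = price
    emit(26)
    for weight in factor:
        price = factor[26]
        if records != 39 and 39 != factor:
            break
    return factor

11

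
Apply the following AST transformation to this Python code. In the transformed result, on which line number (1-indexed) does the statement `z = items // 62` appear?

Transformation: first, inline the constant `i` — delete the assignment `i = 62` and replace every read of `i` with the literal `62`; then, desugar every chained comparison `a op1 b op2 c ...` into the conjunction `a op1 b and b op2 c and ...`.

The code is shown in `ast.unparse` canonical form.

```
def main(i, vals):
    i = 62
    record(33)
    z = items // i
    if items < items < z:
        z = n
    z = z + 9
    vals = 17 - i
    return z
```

Transformed code:
def main(i, vals):
    record(33)
    z = items // 62
    if items < items and items < z:
        z = n
    z = z + 9
    vals = 17 - 62
    return z

3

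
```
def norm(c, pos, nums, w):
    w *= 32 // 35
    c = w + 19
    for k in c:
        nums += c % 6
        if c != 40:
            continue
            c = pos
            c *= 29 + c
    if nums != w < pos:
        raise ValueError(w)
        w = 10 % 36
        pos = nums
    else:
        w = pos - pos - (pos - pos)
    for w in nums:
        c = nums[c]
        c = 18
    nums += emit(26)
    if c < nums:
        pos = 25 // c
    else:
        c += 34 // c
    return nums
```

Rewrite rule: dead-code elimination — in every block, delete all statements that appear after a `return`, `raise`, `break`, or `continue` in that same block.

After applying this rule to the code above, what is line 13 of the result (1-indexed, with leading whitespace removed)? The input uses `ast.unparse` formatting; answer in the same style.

c = nums[c]

Transformed code:
def norm(c, pos, nums, w):
    w *= 32 // 35
    c = w + 19
    for k in c:
        nums += c % 6
        if c != 40:
            continue
    if nums != w < pos:
        raise ValueError(w)
    else:
        w = pos - pos - (pos - pos)
    for w in nums:
        c = nums[c]
        c = 18
    nums += emit(26)
    if c < nums:
        pos = 25 // c
    else:
        c += 34 // c
    return nums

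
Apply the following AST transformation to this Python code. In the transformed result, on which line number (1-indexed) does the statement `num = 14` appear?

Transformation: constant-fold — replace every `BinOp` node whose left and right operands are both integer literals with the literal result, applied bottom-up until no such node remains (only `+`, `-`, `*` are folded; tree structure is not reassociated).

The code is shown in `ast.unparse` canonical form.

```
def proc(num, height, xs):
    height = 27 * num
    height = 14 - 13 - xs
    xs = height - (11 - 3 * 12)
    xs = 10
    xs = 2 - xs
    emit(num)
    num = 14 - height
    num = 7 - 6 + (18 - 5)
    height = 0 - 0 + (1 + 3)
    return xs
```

9

Transformed code:
def proc(num, height, xs):
    height = 27 * num
    height = 1 - xs
    xs = height - -25
    xs = 10
    xs = 2 - xs
    emit(num)
    num = 14 - height
    num = 14
    height = 4
    return xs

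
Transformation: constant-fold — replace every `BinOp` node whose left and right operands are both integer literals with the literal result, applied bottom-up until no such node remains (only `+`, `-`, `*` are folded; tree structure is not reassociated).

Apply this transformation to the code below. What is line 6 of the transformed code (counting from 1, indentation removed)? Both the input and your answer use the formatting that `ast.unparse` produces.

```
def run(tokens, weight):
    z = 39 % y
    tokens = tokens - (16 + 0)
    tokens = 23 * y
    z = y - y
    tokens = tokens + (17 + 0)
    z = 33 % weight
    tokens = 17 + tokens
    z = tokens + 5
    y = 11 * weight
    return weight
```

tokens = tokens + 17

Transformed code:
def run(tokens, weight):
    z = 39 % y
    tokens = tokens - 16
    tokens = 23 * y
    z = y - y
    tokens = tokens + 17
    z = 33 % weight
    tokens = 17 + tokens
    z = tokens + 5
    y = 11 * weight
    return weight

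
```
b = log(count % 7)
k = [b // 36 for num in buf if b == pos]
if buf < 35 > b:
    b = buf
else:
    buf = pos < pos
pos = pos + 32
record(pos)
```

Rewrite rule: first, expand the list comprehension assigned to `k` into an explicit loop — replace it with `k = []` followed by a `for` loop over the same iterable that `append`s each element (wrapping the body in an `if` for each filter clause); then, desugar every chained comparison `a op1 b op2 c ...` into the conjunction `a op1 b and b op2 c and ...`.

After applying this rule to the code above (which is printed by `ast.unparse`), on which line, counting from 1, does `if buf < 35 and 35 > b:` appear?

Transformed code:
b = log(count % 7)
k = []
for num in buf:
    if b == pos:
        k.append(b // 36)
if buf < 35 and 35 > b:
    b = buf
else:
    buf = pos < pos
pos = pos + 32
record(pos)

6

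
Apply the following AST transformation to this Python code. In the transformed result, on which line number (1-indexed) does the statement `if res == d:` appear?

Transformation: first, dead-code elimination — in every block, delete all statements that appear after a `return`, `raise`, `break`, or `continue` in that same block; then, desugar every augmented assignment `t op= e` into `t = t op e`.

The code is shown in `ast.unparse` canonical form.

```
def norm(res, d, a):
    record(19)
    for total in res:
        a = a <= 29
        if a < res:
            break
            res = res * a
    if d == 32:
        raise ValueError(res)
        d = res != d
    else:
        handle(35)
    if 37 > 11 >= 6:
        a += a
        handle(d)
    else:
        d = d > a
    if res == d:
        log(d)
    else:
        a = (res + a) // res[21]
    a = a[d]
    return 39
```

Transformed code:
def norm(res, d, a):
    record(19)
    for total in res:
        a = a <= 29
        if a < res:
            break
    if d == 32:
        raise ValueError(res)
    else:
        handle(35)
    if 37 > 11 >= 6:
        a = a + a
        handle(d)
    else:
        d = d > a
    if res == d:
        log(d)
    else:
        a = (res + a) // res[21]
    a = a[d]
    return 39

16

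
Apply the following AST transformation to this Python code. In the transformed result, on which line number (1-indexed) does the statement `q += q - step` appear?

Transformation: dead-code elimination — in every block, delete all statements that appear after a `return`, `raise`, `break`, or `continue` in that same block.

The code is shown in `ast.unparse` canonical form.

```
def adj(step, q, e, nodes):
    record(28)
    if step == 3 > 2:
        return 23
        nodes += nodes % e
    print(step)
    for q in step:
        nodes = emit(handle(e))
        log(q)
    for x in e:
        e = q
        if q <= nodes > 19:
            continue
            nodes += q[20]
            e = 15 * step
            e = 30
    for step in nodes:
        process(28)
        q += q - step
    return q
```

Transformed code:
def adj(step, q, e, nodes):
    record(28)
    if step == 3 > 2:
        return 23
    print(step)
    for q in step:
        nodes = emit(handle(e))
        log(q)
    for x in e:
        e = q
        if q <= nodes > 19:
            continue
    for step in nodes:
        process(28)
        q += q - step
    return q

15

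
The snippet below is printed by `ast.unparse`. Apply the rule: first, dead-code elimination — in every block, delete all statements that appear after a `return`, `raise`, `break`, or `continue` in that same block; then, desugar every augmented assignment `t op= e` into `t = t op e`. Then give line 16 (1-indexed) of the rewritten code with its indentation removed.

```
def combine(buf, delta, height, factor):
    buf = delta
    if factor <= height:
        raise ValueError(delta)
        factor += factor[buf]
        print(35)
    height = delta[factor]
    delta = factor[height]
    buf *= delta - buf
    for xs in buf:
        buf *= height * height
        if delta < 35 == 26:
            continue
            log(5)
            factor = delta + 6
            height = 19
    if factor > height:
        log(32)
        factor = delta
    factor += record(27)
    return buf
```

Transformed code:
def combine(buf, delta, height, factor):
    buf = delta
    if factor <= height:
        raise ValueError(delta)
    height = delta[factor]
    delta = factor[height]
    buf = buf * (delta - buf)
    for xs in buf:
        buf = buf * (height * height)
        if delta < 35 == 26:
            continue
    if factor > height:
        log(32)
        factor = delta
    factor = factor + record(27)
    return buf

return buf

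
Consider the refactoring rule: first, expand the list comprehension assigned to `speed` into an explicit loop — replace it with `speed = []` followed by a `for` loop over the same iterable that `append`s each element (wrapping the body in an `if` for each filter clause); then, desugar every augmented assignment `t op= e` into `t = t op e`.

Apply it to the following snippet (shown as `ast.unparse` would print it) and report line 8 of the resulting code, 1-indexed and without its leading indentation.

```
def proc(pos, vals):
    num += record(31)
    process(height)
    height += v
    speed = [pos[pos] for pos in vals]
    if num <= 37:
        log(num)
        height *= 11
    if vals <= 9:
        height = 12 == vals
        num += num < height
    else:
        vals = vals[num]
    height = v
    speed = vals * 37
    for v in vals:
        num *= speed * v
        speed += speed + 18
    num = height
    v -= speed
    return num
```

if num <= 37:

Transformed code:
def proc(pos, vals):
    num = num + record(31)
    process(height)
    height = height + v
    speed = []
    for pos in vals:
        speed.append(pos[pos])
    if num <= 37:
        log(num)
        height = height * 11
    if vals <= 9:
        height = 12 == vals
        num = num + (num < height)
    else:
        vals = vals[num]
    height = v
    speed = vals * 37
    for v in vals:
        num = num * (speed * v)
        speed = speed + (speed + 18)
    num = height
    v = v - speed
    return num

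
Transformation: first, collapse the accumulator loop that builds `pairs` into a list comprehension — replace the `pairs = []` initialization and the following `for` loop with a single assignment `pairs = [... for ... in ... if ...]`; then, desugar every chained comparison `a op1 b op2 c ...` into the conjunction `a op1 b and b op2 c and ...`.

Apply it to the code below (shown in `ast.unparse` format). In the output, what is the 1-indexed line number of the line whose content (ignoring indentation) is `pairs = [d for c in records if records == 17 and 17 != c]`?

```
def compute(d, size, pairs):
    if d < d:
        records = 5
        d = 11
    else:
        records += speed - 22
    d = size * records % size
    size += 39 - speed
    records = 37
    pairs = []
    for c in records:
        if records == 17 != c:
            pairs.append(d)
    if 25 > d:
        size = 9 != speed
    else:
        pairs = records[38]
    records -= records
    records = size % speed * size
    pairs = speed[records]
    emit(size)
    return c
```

10

Transformed code:
def compute(d, size, pairs):
    if d < d:
        records = 5
        d = 11
    else:
        records += speed - 22
    d = size * records % size
    size += 39 - speed
    records = 37
    pairs = [d for c in records if records == 17 and 17 != c]
    if 25 > d:
        size = 9 != speed
    else:
        pairs = records[38]
    records -= records
    records = size % speed * size
    pairs = speed[records]
    emit(size)
    return c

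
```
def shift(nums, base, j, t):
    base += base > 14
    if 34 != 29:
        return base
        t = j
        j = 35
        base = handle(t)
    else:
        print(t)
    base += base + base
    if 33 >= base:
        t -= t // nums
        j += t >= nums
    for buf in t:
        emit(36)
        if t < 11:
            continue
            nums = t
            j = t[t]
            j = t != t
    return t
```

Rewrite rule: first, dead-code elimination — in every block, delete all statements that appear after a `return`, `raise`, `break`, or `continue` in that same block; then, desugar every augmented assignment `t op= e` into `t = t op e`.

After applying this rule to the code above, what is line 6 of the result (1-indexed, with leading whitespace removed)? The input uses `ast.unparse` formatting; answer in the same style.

Transformed code:
def shift(nums, base, j, t):
    base = base + (base > 14)
    if 34 != 29:
        return base
    else:
        print(t)
    base = base + (base + base)
    if 33 >= base:
        t = t - t // nums
        j = j + (t >= nums)
    for buf in t:
        emit(36)
        if t < 11:
            continue
    return t

print(t)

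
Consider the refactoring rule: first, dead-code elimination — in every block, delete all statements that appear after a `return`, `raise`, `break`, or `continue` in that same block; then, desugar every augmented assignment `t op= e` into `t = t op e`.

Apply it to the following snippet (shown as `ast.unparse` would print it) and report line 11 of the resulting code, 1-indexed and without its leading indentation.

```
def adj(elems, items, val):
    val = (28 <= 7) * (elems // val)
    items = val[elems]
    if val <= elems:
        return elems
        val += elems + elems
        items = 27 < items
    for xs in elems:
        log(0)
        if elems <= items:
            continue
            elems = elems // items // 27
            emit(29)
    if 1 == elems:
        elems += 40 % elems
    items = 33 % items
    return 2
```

elems = elems + 40 % elems

Transformed code:
def adj(elems, items, val):
    val = (28 <= 7) * (elems // val)
    items = val[elems]
    if val <= elems:
        return elems
    for xs in elems:
        log(0)
        if elems <= items:
            continue
    if 1 == elems:
        elems = elems + 40 % elems
    items = 33 % items
    return 2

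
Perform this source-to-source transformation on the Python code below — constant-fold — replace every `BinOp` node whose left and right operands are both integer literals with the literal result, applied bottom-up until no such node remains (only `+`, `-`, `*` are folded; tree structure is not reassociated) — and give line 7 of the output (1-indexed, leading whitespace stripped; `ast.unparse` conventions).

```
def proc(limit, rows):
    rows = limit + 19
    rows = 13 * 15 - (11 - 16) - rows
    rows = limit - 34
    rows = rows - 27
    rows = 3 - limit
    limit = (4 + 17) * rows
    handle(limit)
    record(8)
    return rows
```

limit = 21 * rows

Transformed code:
def proc(limit, rows):
    rows = limit + 19
    rows = 200 - rows
    rows = limit - 34
    rows = rows - 27
    rows = 3 - limit
    limit = 21 * rows
    handle(limit)
    record(8)
    return rows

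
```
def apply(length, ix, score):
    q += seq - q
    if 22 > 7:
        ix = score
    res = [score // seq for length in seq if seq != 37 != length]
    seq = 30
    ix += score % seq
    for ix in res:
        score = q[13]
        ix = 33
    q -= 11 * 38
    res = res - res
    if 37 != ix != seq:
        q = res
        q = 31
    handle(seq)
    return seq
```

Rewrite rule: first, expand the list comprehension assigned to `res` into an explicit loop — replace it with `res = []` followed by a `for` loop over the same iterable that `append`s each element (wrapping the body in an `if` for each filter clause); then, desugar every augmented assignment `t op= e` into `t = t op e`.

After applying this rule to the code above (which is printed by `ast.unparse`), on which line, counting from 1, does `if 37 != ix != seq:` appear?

16

Transformed code:
def apply(length, ix, score):
    q = q + (seq - q)
    if 22 > 7:
        ix = score
    res = []
    for length in seq:
        if seq != 37 != length:
            res.append(score // seq)
    seq = 30
    ix = ix + score % seq
    for ix in res:
        score = q[13]
        ix = 33
    q = q - 11 * 38
    res = res - res
    if 37 != ix != seq:
        q = res
        q = 31
    handle(seq)
    return seq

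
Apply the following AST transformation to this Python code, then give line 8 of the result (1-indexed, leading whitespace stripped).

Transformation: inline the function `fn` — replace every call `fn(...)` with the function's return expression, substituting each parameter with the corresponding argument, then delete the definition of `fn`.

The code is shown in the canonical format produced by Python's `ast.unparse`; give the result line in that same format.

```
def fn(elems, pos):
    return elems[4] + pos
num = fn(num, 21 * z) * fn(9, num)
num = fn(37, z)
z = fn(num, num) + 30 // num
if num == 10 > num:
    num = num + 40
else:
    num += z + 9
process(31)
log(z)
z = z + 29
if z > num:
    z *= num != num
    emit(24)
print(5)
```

process(31)

Transformed code:
num = (num[4] + 21 * z) * (9[4] + num)
num = 37[4] + z
z = num[4] + num + 30 // num
if num == 10 > num:
    num = num + 40
else:
    num += z + 9
process(31)
log(z)
z = z + 29
if z > num:
    z *= num != num
    emit(24)
print(5)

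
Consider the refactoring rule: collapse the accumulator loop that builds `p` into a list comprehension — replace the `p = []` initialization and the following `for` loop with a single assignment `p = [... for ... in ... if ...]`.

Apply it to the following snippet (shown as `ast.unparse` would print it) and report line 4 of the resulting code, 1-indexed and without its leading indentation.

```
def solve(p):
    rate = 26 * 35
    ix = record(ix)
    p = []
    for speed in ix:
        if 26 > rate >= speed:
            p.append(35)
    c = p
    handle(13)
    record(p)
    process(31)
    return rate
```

Transformed code:
def solve(p):
    rate = 26 * 35
    ix = record(ix)
    p = [35 for speed in ix if 26 > rate >= speed]
    c = p
    handle(13)
    record(p)
    process(31)
    return rate

p = [35 for speed in ix if 26 > rate >= speed]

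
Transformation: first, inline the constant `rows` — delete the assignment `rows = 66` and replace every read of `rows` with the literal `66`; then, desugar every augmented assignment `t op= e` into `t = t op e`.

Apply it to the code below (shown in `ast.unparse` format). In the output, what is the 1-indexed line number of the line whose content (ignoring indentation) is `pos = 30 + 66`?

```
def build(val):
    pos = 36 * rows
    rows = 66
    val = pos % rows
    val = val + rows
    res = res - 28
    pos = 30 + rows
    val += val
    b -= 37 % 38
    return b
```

6

Transformed code:
def build(val):
    pos = 36 * 66
    val = pos % 66
    val = val + 66
    res = res - 28
    pos = 30 + 66
    val = val + val
    b = b - 37 % 38
    return b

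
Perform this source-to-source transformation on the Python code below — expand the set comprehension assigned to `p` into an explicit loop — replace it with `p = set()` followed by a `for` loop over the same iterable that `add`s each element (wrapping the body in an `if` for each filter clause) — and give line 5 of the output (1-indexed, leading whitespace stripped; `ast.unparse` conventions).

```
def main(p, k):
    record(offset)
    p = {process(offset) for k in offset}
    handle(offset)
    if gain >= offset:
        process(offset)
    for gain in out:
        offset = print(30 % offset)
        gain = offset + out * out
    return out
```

Transformed code:
def main(p, k):
    record(offset)
    p = set()
    for k in offset:
        p.add(process(offset))
    handle(offset)
    if gain >= offset:
        process(offset)
    for gain in out:
        offset = print(30 % offset)
        gain = offset + out * out
    return out

p.add(process(offset))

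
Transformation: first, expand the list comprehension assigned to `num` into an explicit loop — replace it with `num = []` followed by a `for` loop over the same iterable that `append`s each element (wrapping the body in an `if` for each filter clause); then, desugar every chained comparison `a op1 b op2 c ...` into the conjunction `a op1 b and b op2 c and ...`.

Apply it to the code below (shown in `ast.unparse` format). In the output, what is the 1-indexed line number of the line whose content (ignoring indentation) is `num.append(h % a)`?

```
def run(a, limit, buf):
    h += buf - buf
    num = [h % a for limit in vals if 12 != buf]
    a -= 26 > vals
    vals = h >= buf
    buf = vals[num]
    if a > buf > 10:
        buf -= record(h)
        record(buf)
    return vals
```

6

Transformed code:
def run(a, limit, buf):
    h += buf - buf
    num = []
    for limit in vals:
        if 12 != buf:
            num.append(h % a)
    a -= 26 > vals
    vals = h >= buf
    buf = vals[num]
    if a > buf and buf > 10:
        buf -= record(h)
        record(buf)
    return vals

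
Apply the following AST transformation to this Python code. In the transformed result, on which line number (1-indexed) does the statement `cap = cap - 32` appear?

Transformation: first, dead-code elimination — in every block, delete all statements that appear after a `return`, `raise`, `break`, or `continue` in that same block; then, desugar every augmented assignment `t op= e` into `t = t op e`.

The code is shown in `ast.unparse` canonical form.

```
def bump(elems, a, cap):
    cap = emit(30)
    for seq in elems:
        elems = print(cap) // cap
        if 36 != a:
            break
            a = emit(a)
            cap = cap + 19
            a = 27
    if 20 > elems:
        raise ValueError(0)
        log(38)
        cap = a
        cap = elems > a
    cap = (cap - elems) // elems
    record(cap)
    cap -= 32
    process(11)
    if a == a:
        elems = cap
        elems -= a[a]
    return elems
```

11

Transformed code:
def bump(elems, a, cap):
    cap = emit(30)
    for seq in elems:
        elems = print(cap) // cap
        if 36 != a:
            break
    if 20 > elems:
        raise ValueError(0)
    cap = (cap - elems) // elems
    record(cap)
    cap = cap - 32
    process(11)
    if a == a:
        elems = cap
        elems = elems - a[a]
    return elems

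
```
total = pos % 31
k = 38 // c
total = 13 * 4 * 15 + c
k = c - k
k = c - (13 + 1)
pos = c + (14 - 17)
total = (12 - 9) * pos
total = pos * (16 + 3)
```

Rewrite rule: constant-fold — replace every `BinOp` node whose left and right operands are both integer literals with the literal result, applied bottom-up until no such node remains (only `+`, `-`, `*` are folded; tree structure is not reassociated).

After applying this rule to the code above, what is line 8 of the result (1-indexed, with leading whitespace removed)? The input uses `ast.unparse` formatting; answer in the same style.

Transformed code:
total = pos % 31
k = 38 // c
total = 780 + c
k = c - k
k = c - 14
pos = c + -3
total = 3 * pos
total = pos * 19

total = pos * 19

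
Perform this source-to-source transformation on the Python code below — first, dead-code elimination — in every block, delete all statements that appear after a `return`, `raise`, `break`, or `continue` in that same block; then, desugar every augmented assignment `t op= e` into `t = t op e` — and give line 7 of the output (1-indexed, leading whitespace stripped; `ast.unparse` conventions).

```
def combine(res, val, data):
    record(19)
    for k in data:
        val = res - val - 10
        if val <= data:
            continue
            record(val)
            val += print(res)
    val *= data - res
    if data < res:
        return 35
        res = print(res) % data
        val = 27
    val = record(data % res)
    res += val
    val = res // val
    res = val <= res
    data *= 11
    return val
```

val = val * (data - res)

Transformed code:
def combine(res, val, data):
    record(19)
    for k in data:
        val = res - val - 10
        if val <= data:
            continue
    val = val * (data - res)
    if data < res:
        return 35
    val = record(data % res)
    res = res + val
    val = res // val
    res = val <= res
    data = data * 11
    return val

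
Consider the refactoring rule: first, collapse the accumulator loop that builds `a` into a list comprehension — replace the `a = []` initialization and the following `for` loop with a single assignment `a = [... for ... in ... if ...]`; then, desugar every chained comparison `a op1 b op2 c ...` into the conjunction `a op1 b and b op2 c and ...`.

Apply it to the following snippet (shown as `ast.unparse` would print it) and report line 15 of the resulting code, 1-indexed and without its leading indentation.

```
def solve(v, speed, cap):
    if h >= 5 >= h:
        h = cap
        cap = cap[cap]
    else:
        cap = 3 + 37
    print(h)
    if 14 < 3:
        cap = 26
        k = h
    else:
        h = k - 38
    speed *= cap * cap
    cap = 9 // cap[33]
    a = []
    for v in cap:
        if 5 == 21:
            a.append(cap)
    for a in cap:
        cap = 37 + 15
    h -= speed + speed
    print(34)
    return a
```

a = [cap for v in cap if 5 == 21]

Transformed code:
def solve(v, speed, cap):
    if h >= 5 and 5 >= h:
        h = cap
        cap = cap[cap]
    else:
        cap = 3 + 37
    print(h)
    if 14 < 3:
        cap = 26
        k = h
    else:
        h = k - 38
    speed *= cap * cap
    cap = 9 // cap[33]
    a = [cap for v in cap if 5 == 21]
    for a in cap:
        cap = 37 + 15
    h -= speed + speed
    print(34)
    return a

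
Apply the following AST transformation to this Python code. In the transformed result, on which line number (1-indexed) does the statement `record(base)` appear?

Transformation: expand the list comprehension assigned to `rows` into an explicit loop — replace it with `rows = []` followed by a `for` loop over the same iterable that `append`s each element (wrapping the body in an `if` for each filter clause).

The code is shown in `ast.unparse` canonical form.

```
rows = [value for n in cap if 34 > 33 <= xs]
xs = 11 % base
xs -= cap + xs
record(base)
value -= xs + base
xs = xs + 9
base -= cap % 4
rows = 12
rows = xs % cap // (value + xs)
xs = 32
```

7

Transformed code:
rows = []
for n in cap:
    if 34 > 33 <= xs:
        rows.append(value)
xs = 11 % base
xs -= cap + xs
record(base)
value -= xs + base
xs = xs + 9
base -= cap % 4
rows = 12
rows = xs % cap // (value + xs)
xs = 32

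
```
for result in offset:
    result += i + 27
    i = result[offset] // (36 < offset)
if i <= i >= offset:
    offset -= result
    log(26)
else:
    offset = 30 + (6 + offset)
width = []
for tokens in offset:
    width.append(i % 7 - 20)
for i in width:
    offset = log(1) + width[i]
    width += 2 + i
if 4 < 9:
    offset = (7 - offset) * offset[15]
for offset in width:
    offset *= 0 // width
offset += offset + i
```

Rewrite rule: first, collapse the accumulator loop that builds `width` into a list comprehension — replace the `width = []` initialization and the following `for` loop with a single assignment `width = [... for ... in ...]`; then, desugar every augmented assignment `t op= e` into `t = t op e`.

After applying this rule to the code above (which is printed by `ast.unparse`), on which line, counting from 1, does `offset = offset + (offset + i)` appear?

Transformed code:
for result in offset:
    result = result + (i + 27)
    i = result[offset] // (36 < offset)
if i <= i >= offset:
    offset = offset - result
    log(26)
else:
    offset = 30 + (6 + offset)
width = [i % 7 - 20 for tokens in offset]
for i in width:
    offset = log(1) + width[i]
    width = width + (2 + i)
if 4 < 9:
    offset = (7 - offset) * offset[15]
for offset in width:
    offset = offset * (0 // width)
offset = offset + (offset + i)

17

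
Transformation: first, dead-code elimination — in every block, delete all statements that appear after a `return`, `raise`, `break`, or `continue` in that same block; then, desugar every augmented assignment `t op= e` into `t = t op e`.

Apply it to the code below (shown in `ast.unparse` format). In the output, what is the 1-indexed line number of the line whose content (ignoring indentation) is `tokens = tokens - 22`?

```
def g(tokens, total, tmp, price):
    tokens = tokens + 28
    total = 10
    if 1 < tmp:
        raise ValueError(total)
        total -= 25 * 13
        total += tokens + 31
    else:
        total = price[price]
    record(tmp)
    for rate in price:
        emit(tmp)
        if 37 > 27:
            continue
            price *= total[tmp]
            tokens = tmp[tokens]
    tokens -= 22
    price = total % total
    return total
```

Transformed code:
def g(tokens, total, tmp, price):
    tokens = tokens + 28
    total = 10
    if 1 < tmp:
        raise ValueError(total)
    else:
        total = price[price]
    record(tmp)
    for rate in price:
        emit(tmp)
        if 37 > 27:
            continue
    tokens = tokens - 22
    price = total % total
    return total

13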